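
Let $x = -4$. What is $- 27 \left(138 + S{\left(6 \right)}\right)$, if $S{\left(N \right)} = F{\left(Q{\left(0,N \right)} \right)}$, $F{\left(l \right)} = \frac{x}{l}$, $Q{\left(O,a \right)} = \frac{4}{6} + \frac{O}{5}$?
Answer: $-3564$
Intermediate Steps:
$Q{\left(O,a \right)} = \frac{2}{3} + \frac{O}{5}$ ($Q{\left(O,a \right)} = 4 \cdot \frac{1}{6} + O \frac{1}{5} = \frac{2}{3} + \frac{O}{5}$)
$F{\left(l \right)} = - \frac{4}{l}$
$S{\left(N \right)} = -6$ ($S{\left(N \right)} = - \frac{4}{\frac{2}{3} + \frac{1}{5} \cdot 0} = - \frac{4}{\frac{2}{3} + 0} = - \frac{4}{\frac{2}{3}} = \left(-4\right) \frac{3}{2} = -6$)
$- 27 \left(138 + S{\left(6 \right)}\right) = - 27 \left(138 - 6\right) = \left(-27\right) 132 = -3564$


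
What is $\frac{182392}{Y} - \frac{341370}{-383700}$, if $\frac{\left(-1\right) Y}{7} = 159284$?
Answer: $\frac{369809099}{509310590} \approx 0.7261$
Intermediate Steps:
$Y = -1114988$ ($Y = \left(-7\right) 159284 = -1114988$)
$\frac{182392}{Y} - \frac{341370}{-383700} = \frac{182392}{-1114988} - \frac{341370}{-383700} = 182392 \left(- \frac{1}{1114988}\right) - - \frac{11379}{12790} = - \frac{6514}{39821} + \frac{11379}{12790} = \frac{369809099}{509310590}$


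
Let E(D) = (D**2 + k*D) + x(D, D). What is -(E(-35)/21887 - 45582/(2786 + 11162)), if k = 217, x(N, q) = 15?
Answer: 543146387/152639938 ≈ 3.5583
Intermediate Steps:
E(D) = 15 + D**2 + 217*D (E(D) = (D**2 + 217*D) + 15 = 15 + D**2 + 217*D)
-(E(-35)/21887 - 45582/(2786 + 11162)) = -((15 + (-35)**2 + 217*(-35))/21887 - 45582/(2786 + 11162)) = -((15 + 1225 - 7595)*(1/21887) - 45582/13948) = -(-6355*1/21887 - 45582*1/13948) = -(-6355/21887 - 22791/6974) = -1*(-543146387/152639938) = 543146387/152639938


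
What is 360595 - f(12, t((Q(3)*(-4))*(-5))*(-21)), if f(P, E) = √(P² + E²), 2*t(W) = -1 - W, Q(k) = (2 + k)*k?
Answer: 360595 - 3*√4439513/2 ≈ 3.5743e+5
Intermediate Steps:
Q(k) = k*(2 + k)
t(W) = -½ - W/2 (t(W) = (-1 - W)/2 = -½ - W/2)
f(P, E) = √(E² + P²)
360595 - f(12, t((Q(3)*(-4))*(-5))*(-21)) = 360595 - √(((-½ - (3*(2 + 3))*(-4)*(-5)/2)*(-21))² + 12²) = 360595 - √(((-½ - (3*5)*(-4)*(-5)/2)*(-21))² + 144) = 360595 - √(((-½ - 15*(-4)*(-5)/2)*(-21))² + 144) = 360595 - √(((-½ - (-30)*(-5))*(-21))² + 144) = 360595 - √(((-½ - ½*300)*(-21))² + 144) = 360595 - √(((-½ - 150)*(-21))² + 144) = 360595 - √((-301/2*(-21))² + 144) = 360595 - √((6321/2)² + 144) = 360595 - √(39955041/4 + 144) = 360595 - √(39955617/4) = 360595 - 3*√4439513/2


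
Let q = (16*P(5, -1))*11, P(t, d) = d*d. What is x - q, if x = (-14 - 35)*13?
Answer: -813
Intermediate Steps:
P(t, d) = d²
x = -637 (x = -49*13 = -637)
q = 176 (q = (16*(-1)²)*11 = (16*1)*11 = 16*11 = 176)
x - q = -637 - 1*176 = -637 - 176 = -813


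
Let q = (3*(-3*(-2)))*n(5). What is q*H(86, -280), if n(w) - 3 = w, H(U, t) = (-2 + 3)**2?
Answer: 144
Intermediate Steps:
H(U, t) = 1 (H(U, t) = 1**2 = 1)
n(w) = 3 + w
q = 144 (q = (3*(-3*(-2)))*(3 + 5) = (3*6)*8 = 18*8 = 144)
q*H(86, -280) = 144*1 = 144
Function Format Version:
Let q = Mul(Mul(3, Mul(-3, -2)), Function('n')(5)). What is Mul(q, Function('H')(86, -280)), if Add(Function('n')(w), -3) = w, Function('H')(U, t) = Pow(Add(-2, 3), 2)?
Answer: 144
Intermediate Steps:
Function('H')(U, t) = 1 (Function('H')(U, t) = Pow(1, 2) = 1)
Function('n')(w) = Add(3, w)
q = 144 (q = Mul(Mul(3, Mul(-3, -2)), Add(3, 5)) = Mul(Mul(3, 6), 8) = Mul(18, 8) = 144)
Mul(q, Function('H')(86, -280)) = Mul(144, 1) = 144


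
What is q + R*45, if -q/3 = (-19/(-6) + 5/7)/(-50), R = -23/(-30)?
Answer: 24313/700 ≈ 34.733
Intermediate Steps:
R = 23/30 (R = -23*(-1/30) = 23/30 ≈ 0.76667)
q = 163/700 (q = -3*(-19/(-6) + 5/7)/(-50) = -3*(-19*(-⅙) + 5*(⅐))*(-1)/50 = -3*(19/6 + 5/7)*(-1)/50 = -163*(-1)/(14*50) = -3*(-163/2100) = 163/700 ≈ 0.23286)
q + R*45 = 163/700 + (23/30)*45 = 163/700 + 69/2 = 24313/700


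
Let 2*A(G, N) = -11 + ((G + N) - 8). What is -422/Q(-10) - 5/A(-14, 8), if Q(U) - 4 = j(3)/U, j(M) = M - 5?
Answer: -10508/105 ≈ -100.08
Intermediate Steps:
j(M) = -5 + M
Q(U) = 4 - 2/U (Q(U) = 4 + (-5 + 3)/U = 4 - 2/U)
A(G, N) = -19/2 + G/2 + N/2 (A(G, N) = (-11 + ((G + N) - 8))/2 = (-11 + (-8 + G + N))/2 = (-19 + G + N)/2 = -19/2 + G/2 + N/2)
-422/Q(-10) - 5/A(-14, 8) = -422/(4 - 2/(-10)) - 5/(-19/2 + (½)*(-14) + (½)*8) = -422/(4 - 2*(-⅒)) - 5/(-19/2 - 7 + 4) = -422/(4 + ⅕) - 5/(-25/2) = -422/21/5 - 5*(-2/25) = -422*5/21 + ⅖ = -2110/21 + ⅖ = -10508/105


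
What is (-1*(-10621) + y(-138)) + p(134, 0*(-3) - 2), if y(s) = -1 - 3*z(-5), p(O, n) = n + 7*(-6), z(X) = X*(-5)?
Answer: 10501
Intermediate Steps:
z(X) = -5*X
p(O, n) = -42 + n (p(O, n) = n - 42 = -42 + n)
y(s) = -76 (y(s) = -1 - (-15)*(-5) = -1 - 3*25 = -1 - 75 = -76)
(-1*(-10621) + y(-138)) + p(134, 0*(-3) - 2) = (-1*(-10621) - 76) + (-42 + (0*(-3) - 2)) = (10621 - 76) + (-42 + (0 - 2)) = 10545 + (-42 - 2) = 10545 - 44 = 10501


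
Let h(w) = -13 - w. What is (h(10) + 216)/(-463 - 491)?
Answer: -193/954 ≈ -0.20231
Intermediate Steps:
(h(10) + 216)/(-463 - 491) = ((-13 - 1*10) + 216)/(-463 - 491) = ((-13 - 10) + 216)/(-954) = (-23 + 216)*(-1/954) = 193*(-1/954) = -193/954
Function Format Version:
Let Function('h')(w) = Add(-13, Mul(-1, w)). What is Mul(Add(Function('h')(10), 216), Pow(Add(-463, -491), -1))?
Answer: Rational(-193, 954) ≈ -0.20231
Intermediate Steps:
Mul(Add(Function('h')(10), 216), Pow(Add(-463, -491), -1)) = Mul(Add(Add(-13, Mul(-1, 10)), 216), Pow(Add(-463, -491), -1)) = Mul(Add(Add(-13, -10), 216), Pow(-954, -1)) = Mul(Add(-23, 216), Rational(-1, 954)) = Mul(193, Rational(-1, 954)) = Rational(-193, 954)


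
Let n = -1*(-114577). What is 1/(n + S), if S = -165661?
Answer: -1/51084 ≈ -1.9576e-5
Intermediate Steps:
n = 114577
1/(n + S) = 1/(114577 - 165661) = 1/(-51084) = -1/51084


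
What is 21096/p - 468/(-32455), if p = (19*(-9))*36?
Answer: -18938602/5549805 ≈ -3.4125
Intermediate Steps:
p = -6156 (p = -171*36 = -6156)
21096/p - 468/(-32455) = 21096/(-6156) - 468/(-32455) = 21096*(-1/6156) - 468*(-1/32455) = -586/171 + 468/32455 = -18938602/5549805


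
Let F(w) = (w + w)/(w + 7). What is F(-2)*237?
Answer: -948/5 ≈ -189.60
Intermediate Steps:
F(w) = 2*w/(7 + w) (F(w) = (2*w)/(7 + w) = 2*w/(7 + w))
F(-2)*237 = (2*(-2)/(7 - 2))*237 = (2*(-2)/5)*237 = (2*(-2)*(1/5))*237 = -4/5*237 = -948/5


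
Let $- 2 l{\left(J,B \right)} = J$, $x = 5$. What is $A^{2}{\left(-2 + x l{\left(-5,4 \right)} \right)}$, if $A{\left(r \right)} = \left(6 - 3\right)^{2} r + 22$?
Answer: $\frac{54289}{4} \approx 13572.0$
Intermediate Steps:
$l{\left(J,B \right)} = - \frac{J}{2}$
$A{\left(r \right)} = 22 + 9 r$ ($A{\left(r \right)} = 3^{2} r + 22 = 9 r + 22 = 22 + 9 r$)
$A^{2}{\left(-2 + x l{\left(-5,4 \right)} \right)} = \left(22 + 9 \left(-2 + 5 \left(\left(- \frac{1}{2}\right) \left(-5\right)\right)\right)\right)^{2} = \left(22 + 9 \left(-2 + 5 \cdot \frac{5}{2}\right)\right)^{2} = \left(22 + 9 \left(-2 + \frac{25}{2}\right)\right)^{2} = \left(22 + 9 \cdot \frac{21}{2}\right)^{2} = \left(22 + \frac{189}{2}\right)^{2} = \left(\frac{233}{2}\right)^{2} = \frac{54289}{4}$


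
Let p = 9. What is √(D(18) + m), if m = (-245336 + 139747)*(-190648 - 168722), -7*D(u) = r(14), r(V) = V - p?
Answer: √1859330427535/7 ≈ 1.9480e+5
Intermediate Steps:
r(V) = -9 + V (r(V) = V - 1*9 = V - 9 = -9 + V)
D(u) = -5/7 (D(u) = -(-9 + 14)/7 = -⅐*5 = -5/7)
m = 37945518930 (m = -105589*(-359370) = 37945518930)
√(D(18) + m) = √(-5/7 + 37945518930) = √(265618632505/7) = √1859330427535/7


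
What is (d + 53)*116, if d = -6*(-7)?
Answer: 11020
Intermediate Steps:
d = 42
(d + 53)*116 = (42 + 53)*116 = 95*116 = 11020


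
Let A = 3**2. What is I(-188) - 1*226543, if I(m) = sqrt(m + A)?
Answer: -226543 + I*sqrt(179) ≈ -2.2654e+5 + 13.379*I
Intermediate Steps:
A = 9
I(m) = sqrt(9 + m) (I(m) = sqrt(m + 9) = sqrt(9 + m))
I(-188) - 1*226543 = sqrt(9 - 188) - 1*226543 = sqrt(-179) - 226543 = I*sqrt(179) - 226543 = -226543 + I*sqrt(179)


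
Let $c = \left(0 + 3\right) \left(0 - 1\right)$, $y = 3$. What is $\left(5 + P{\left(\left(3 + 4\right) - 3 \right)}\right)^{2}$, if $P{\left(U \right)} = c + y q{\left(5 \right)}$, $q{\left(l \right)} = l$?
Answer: $289$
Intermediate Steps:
$c = -3$ ($c = 3 \left(-1\right) = -3$)
$P{\left(U \right)} = 12$ ($P{\left(U \right)} = -3 + 3 \cdot 5 = -3 + 15 = 12$)
$\left(5 + P{\left(\left(3 + 4\right) - 3 \right)}\right)^{2} = \left(5 + 12\right)^{2} = 17^{2} = 289$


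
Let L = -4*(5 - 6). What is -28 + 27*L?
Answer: 80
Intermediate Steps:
L = 4 (L = -4*(-1) = 4)
-28 + 27*L = -28 + 27*4 = -28 + 108 = 80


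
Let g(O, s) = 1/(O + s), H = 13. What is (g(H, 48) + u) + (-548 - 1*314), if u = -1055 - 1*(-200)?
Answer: -104736/61 ≈ -1717.0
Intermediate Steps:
u = -855 (u = -1055 + 200 = -855)
(g(H, 48) + u) + (-548 - 1*314) = (1/(13 + 48) - 855) + (-548 - 1*314) = (1/61 - 855) + (-548 - 314) = (1/61 - 855) - 862 = -52154/61 - 862 = -104736/61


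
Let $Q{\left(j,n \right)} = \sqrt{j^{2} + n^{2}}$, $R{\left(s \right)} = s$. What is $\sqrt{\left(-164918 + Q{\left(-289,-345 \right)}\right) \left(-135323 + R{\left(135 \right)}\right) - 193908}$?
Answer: $2 \sqrt{5573685169 - 33797 \sqrt{202546}} \approx 1.4911 \cdot 10^{5}$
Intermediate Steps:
$\sqrt{\left(-164918 + Q{\left(-289,-345 \right)}\right) \left(-135323 + R{\left(135 \right)}\right) - 193908} = \sqrt{\left(-164918 + \sqrt{\left(-289\right)^{2} + \left(-345\right)^{2}}\right) \left(-135323 + 135\right) - 193908} = \sqrt{\left(-164918 + \sqrt{83521 + 119025}\right) \left(-135188\right) - 193908} = \sqrt{\left(-164918 + \sqrt{202546}\right) \left(-135188\right) - 193908} = \sqrt{\left(22294934584 - 135188 \sqrt{202546}\right) - 193908} = \sqrt{22294740676 - 135188 \sqrt{202546}}$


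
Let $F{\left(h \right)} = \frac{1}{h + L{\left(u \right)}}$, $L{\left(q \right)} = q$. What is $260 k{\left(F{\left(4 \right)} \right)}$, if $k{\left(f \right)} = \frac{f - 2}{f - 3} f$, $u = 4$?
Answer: $\frac{975}{46} \approx 21.196$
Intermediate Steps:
$F{\left(h \right)} = \frac{1}{4 + h}$ ($F{\left(h \right)} = \frac{1}{h + 4} = \frac{1}{4 + h}$)
$k{\left(f \right)} = \frac{f \left(-2 + f\right)}{-3 + f}$ ($k{\left(f \right)} = \frac{-2 + f}{-3 + f} f = \frac{f \left(-2 + f\right)}{-3 + f}$)
$260 k{\left(F{\left(4 \right)} \right)} = 260 \frac{-2 + \frac{1}{4 + 4}}{\left(4 + 4\right) \left(-3 + \frac{1}{4 + 4}\right)} = 260 \frac{-2 + \frac{1}{8}}{8 \left(-3 + \frac{1}{8}\right)} = 260 \cdot \frac{1}{8} \frac{1}{- \frac{23}{8}} \left(- \frac{15}{8}\right) = 260 \cdot \frac{1}{8} \left(- \frac{8}{23}\right) \left(- \frac{15}{8}\right) = 260 \cdot \frac{15}{184} = \frac{975}{46}$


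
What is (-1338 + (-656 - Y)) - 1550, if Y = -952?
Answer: -2592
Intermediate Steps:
(-1338 + (-656 - Y)) - 1550 = (-1338 + (-656 - 1*(-952))) - 1550 = (-1338 + (-656 + 952)) - 1550 = (-1338 + 296) - 1550 = -1042 - 1550 = -2592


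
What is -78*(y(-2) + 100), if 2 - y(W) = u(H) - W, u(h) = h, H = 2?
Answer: -7644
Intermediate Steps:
y(W) = W (y(W) = 2 - (2 - W) = 2 + (-2 + W) = W)
-78*(y(-2) + 100) = -78*(-2 + 100) = -78*98 = -7644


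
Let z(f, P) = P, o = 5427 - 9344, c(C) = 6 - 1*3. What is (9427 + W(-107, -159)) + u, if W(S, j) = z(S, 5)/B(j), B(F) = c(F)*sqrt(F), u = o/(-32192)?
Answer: 303477901/32192 - 5*I*sqrt(159)/477 ≈ 9427.1 - 0.13218*I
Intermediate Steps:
c(C) = 3 (c(C) = 6 - 3 = 3)
o = -3917
u = 3917/32192 (u = -3917/(-32192) = -3917*(-1/32192) = 3917/32192 ≈ 0.12168)
B(F) = 3*sqrt(F)
W(S, j) = 5/(3*sqrt(j)) (W(S, j) = 5/((3*sqrt(j))) = 5*(1/(3*sqrt(j))) = 5/(3*sqrt(j)))
(9427 + W(-107, -159)) + u = (9427 + 5/(3*sqrt(-159))) + 3917/32192 = (9427 + 5*(-I*sqrt(159)/159)/3) + 3917/32192 = (9427 - 5*I*sqrt(159)/477) + 3917/32192 = 303477901/32192 - 5*I*sqrt(159)/477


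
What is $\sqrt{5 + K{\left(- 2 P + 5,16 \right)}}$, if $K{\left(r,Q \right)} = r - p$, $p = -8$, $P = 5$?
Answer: $2 \sqrt{2} \approx 2.8284$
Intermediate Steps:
$K{\left(r,Q \right)} = 8 + r$ ($K{\left(r,Q \right)} = r - -8 = r + 8 = 8 + r$)
$\sqrt{5 + K{\left(- 2 P + 5,16 \right)}} = \sqrt{5 + \left(8 + \left(\left(-2\right) 5 + 5\right)\right)} = \sqrt{5 + \left(8 + \left(-10 + 5\right)\right)} = \sqrt{5 + \left(8 - 5\right)} = \sqrt{5 + 3} = \sqrt{8} = 2 \sqrt{2}$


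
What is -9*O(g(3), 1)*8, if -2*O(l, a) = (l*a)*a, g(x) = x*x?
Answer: 324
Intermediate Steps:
g(x) = x**2
O(l, a) = -l*a**2/2 (O(l, a) = -l*a*a/2 = -a*l*a/2 = -l*a**2/2)
-9*O(g(3), 1)*8 = -(-9)*3**2*1**2/2*8 = -(-9)*9/2*8 = -9*(-9/2)*8 = (81/2)*8 = 324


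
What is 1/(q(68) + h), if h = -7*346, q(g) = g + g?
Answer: -1/2286 ≈ -0.00043745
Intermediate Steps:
q(g) = 2*g
h = -2422
1/(q(68) + h) = 1/(2*68 - 2422) = 1/(136 - 2422) = 1/(-2286) = -1/2286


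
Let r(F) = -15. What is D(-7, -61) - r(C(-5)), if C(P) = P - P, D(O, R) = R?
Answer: -46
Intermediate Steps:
C(P) = 0
D(-7, -61) - r(C(-5)) = -61 - 1*(-15) = -61 + 15 = -46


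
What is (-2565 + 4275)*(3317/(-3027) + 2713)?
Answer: 4679092380/1009 ≈ 4.6374e+6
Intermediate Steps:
(-2565 + 4275)*(3317/(-3027) + 2713) = 1710*(3317*(-1/3027) + 2713) = 1710*(-3317/3027 + 2713) = 1710*(8208934/3027) = 4679092380/1009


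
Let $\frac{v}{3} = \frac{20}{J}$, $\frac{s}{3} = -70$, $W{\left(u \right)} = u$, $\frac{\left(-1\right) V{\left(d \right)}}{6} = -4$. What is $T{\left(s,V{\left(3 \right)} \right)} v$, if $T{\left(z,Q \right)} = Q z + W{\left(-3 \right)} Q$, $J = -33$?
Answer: $\frac{102240}{11} \approx 9294.5$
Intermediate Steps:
$V{\left(d \right)} = 24$ ($V{\left(d \right)} = \left(-6\right) \left(-4\right) = 24$)
$s = -210$ ($s = 3 \left(-70\right) = -210$)
$T{\left(z,Q \right)} = - 3 Q + Q z$ ($T{\left(z,Q \right)} = Q z - 3 Q = - 3 Q + Q z$)
$v = - \frac{20}{11}$ ($v = 3 \frac{20}{-33} = 3 \cdot 20 \left(- \frac{1}{33}\right) = 3 \left(- \frac{20}{33}\right) = - \frac{20}{11} \approx -1.8182$)
$T{\left(s,V{\left(3 \right)} \right)} v = 24 \left(-3 - 210\right) \left(- \frac{20}{11}\right) = 24 \left(-213\right) \left(- \frac{20}{11}\right) = \left(-5112\right) \left(- \frac{20}{11}\right) = \frac{102240}{11}$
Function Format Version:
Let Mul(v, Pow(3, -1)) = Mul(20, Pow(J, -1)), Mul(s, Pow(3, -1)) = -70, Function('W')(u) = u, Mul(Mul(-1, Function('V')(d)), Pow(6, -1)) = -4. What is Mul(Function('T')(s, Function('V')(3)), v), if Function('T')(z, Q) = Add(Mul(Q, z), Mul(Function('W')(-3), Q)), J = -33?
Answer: Rational(102240, 11) ≈ 9294.5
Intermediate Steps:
Function('V')(d) = 24 (Function('V')(d) = Mul(-6, -4) = 24)
s = -210 (s = Mul(3, -70) = -210)
Function('T')(z, Q) = Add(Mul(-3, Q), Mul(Q, z)) (Function('T')(z, Q) = Add(Mul(Q, z), Mul(-3, Q)) = Add(Mul(-3, Q), Mul(Q, z)))
v = Rational(-20, 11) (v = Mul(3, Mul(20, Pow(-33, -1))) = Mul(3, Mul(20, Rational(-1, 33))) = Mul(3, Rational(-20, 33)) = Rational(-20, 11) ≈ -1.8182)
Mul(Function('T')(s, Function('V')(3)), v) = Mul(Mul(24, Add(-3, -210)), Rational(-20, 11)) = Mul(Mul(24, -213), Rational(-20, 11)) = Mul(-5112, Rational(-20, 11)) = Rational(102240, 11)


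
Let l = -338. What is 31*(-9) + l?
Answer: -617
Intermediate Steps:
31*(-9) + l = 31*(-9) - 338 = -279 - 338 = -617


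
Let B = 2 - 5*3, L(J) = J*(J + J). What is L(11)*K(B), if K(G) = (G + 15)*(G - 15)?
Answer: -13552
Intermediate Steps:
L(J) = 2*J² (L(J) = J*(2*J) = 2*J²)
B = -13 (B = 2 - 15 = -13)
K(G) = (-15 + G)*(15 + G) (K(G) = (15 + G)*(-15 + G) = (-15 + G)*(15 + G))
L(11)*K(B) = (2*11²)*(-225 + (-13)²) = (2*121)*(-225 + 169) = 242*(-56) = -13552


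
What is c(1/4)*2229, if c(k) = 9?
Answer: 20061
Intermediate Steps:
c(1/4)*2229 = 9*2229 = 20061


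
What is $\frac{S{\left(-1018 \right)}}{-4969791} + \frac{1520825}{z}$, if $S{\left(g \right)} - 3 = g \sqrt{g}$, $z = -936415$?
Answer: $- \frac{503879013788}{310252455951} + \frac{1018 i \sqrt{1018}}{4969791} \approx -1.6241 + 0.0065356 i$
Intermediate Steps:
$S{\left(g \right)} = 3 + g^{\frac{3}{2}}$ ($S{\left(g \right)} = 3 + g \sqrt{g} = 3 + g^{\frac{3}{2}}$)
$\frac{S{\left(-1018 \right)}}{-4969791} + \frac{1520825}{z} = \frac{3 + \left(-1018\right)^{\frac{3}{2}}}{-4969791} + \frac{1520825}{-936415} = \left(3 - 1018 i \sqrt{1018}\right) \left(- \frac{1}{4969791}\right) + 1520825 \left(- \frac{1}{936415}\right) = \left(- \frac{1}{1656597} + \frac{1018 i \sqrt{1018}}{4969791}\right) - \frac{304165}{187283} = - \frac{503879013788}{310252455951} + \frac{1018 i \sqrt{1018}}{4969791}$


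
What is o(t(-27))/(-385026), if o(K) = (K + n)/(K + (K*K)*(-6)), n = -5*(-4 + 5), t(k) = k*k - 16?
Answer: 118/195689528671 ≈ 6.0300e-10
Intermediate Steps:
t(k) = -16 + k² (t(k) = k² - 16 = -16 + k²)
n = -5 (n = -5*1 = -5)
o(K) = (-5 + K)/(K - 6*K²) (o(K) = (K - 5)/(K + (K*K)*(-6)) = (-5 + K)/(K + K²*(-6)) = (-5 + K)/(K - 6*K²))
o(t(-27))/(-385026) = ((5 - (-16 + (-27)²))/((-16 + (-27)²)*(-1 + 6*(-16 + (-27)²))))/(-385026) = ((5 - (-16 + 729))/((-16 + 729)*(-1 + 6*(-16 + 729))))*(-1/385026) = ((5 - 1*713)/(713*(-1 + 6*713)))*(-1/385026) = ((5 - 713)/(713*(-1 + 4278)))*(-1/385026) = ((1/713)*(-708)/4277)*(-1/385026) = ((1/713)*(1/4277)*(-708))*(-1/385026) = -708/3049501*(-1/385026) = 118/195689528671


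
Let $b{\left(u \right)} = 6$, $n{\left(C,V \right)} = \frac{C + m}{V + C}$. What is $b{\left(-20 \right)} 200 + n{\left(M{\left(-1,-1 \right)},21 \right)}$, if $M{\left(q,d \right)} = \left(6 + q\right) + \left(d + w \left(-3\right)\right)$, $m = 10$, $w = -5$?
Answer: $\frac{48029}{40} \approx 1200.7$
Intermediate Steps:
$M{\left(q,d \right)} = 21 + d + q$ ($M{\left(q,d \right)} = \left(6 + q\right) + \left(d - -15\right) = \left(6 + q\right) + \left(d + 15\right) = \left(6 + q\right) + \left(15 + d\right) = 21 + d + q$)
$n{\left(C,V \right)} = \frac{10 + C}{C + V}$ ($n{\left(C,V \right)} = \frac{C + 10}{V + C} = \frac{10 + C}{C + V}$)
$b{\left(-20 \right)} 200 + n{\left(M{\left(-1,-1 \right)},21 \right)} = 6 \cdot 200 + \frac{10 - -19}{\left(21 - 1 - 1\right) + 21} = 1200 + \frac{10 + 19}{19 + 21} = 1200 + \frac{1}{40} \cdot 29 = 1200 + \frac{29}{40} = \frac{48029}{40}$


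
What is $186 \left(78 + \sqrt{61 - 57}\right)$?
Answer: $14880$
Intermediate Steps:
$186 \left(78 + \sqrt{61 - 57}\right) = 186 \left(78 + \sqrt{4}\right) = 186 \left(78 + 2\right) = 186 \cdot 80 = 14880$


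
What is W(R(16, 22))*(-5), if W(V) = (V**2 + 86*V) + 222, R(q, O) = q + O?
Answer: -24670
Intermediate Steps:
R(q, O) = O + q
W(V) = 222 + V**2 + 86*V
W(R(16, 22))*(-5) = (222 + (22 + 16)**2 + 86*(22 + 16))*(-5) = (222 + 38**2 + 86*38)*(-5) = (222 + 1444 + 3268)*(-5) = 4934*(-5) = -24670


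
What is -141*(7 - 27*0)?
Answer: -987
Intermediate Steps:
-141*(7 - 27*0) = -141*(7 + 0) = -141*7 = -987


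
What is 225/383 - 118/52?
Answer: -16747/9958 ≈ -1.6818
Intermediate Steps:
225/383 - 118/52 = 225*(1/383) - 118*1/52 = 225/383 - 59/26 = -16747/9958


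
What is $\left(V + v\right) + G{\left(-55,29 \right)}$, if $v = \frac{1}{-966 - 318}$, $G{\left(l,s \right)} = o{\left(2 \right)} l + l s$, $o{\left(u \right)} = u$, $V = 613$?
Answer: $- \frac{1402129}{1284} \approx -1092.0$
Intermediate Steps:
$G{\left(l,s \right)} = 2 l + l s$
$v = - \frac{1}{1284}$ ($v = \frac{1}{-1284} = - \frac{1}{1284} \approx -0.00077882$)
$\left(V + v\right) + G{\left(-55,29 \right)} = \left(613 - \frac{1}{1284}\right) - 55 \left(2 + 29\right) = \frac{787091}{1284} - 1705 = - \frac{1402129}{1284}$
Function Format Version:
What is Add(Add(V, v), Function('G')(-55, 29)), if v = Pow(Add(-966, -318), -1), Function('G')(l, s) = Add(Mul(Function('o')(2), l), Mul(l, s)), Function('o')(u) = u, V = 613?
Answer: Rational(-1402129, 1284) ≈ -1092.0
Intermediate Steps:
Function('G')(l, s) = Add(Mul(2, l), Mul(l, s))
v = Rational(-1, 1284) (v = Pow(-1284, -1) = Rational(-1, 1284) ≈ -0.00077882)
Add(Add(V, v), Function('G')(-55, 29)) = Add(Add(613, Rational(-1, 1284)), Mul(-55, Add(2, 29))) = Add(Rational(787091, 1284), Mul(-55, 31)) = Add(Rational(787091, 1284), -1705) = Rational(-1402129, 1284)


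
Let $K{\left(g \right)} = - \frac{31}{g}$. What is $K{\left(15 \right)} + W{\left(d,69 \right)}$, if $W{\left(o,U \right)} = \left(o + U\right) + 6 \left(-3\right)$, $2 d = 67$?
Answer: $\frac{2473}{30} \approx 82.433$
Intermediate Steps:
$d = \frac{67}{2}$ ($d = \frac{1}{2} \cdot 67 = \frac{67}{2} \approx 33.5$)
$W{\left(o,U \right)} = -18 + U + o$ ($W{\left(o,U \right)} = \left(U + o\right) - 18 = -18 + U + o$)
$K{\left(15 \right)} + W{\left(d,69 \right)} = - \frac{31}{15} + \left(-18 + 69 + \frac{67}{2}\right) = \left(-31\right) \frac{1}{15} + \frac{169}{2} = - \frac{31}{15} + \frac{169}{2} = \frac{2473}{30}$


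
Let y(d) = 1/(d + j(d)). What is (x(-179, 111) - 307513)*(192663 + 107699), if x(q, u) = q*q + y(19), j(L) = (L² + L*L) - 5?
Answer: -30448805927771/368 ≈ -8.2741e+10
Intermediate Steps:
j(L) = -5 + 2*L² (j(L) = (L² + L²) - 5 = 2*L² - 5 = -5 + 2*L²)
y(d) = 1/(-5 + d + 2*d²) (y(d) = 1/(d + (-5 + 2*d²)) = 1/(-5 + d + 2*d²))
x(q, u) = 1/736 + q² (x(q, u) = q*q + 1/(-5 + 19 + 2*19²) = q² + 1/(-5 + 19 + 2*361) = q² + 1/(-5 + 19 + 722) = q² + 1/736 = 1/736 + q²)
(x(-179, 111) - 307513)*(192663 + 107699) = ((1/736 + (-179)²) - 307513)*(192663 + 107699) = ((1/736 + 32041) - 307513)*300362 = (23582177/736 - 307513)*300362 = -202747391/736*300362 = -30448805927771/368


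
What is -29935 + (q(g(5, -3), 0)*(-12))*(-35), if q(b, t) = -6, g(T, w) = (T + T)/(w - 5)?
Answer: -32455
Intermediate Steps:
g(T, w) = 2*T/(-5 + w) (g(T, w) = (2*T)/(-5 + w) = 2*T/(-5 + w))
-29935 + (q(g(5, -3), 0)*(-12))*(-35) = -29935 - 6*(-12)*(-35) = -29935 + 72*(-35) = -29935 - 2520 = -32455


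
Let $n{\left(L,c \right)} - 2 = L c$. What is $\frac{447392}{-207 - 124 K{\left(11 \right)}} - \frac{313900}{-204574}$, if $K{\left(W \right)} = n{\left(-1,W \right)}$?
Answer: $\frac{45905053054}{92978883} \approx 493.71$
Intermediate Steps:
$n{\left(L,c \right)} = 2 + L c$
$K{\left(W \right)} = 2 - W$
$\frac{447392}{-207 - 124 K{\left(11 \right)}} - \frac{313900}{-204574} = \frac{447392}{-207 - 124 \left(2 - 11\right)} - \frac{313900}{-204574} = \frac{447392}{-207 - 124 \left(2 - 11\right)} - - \frac{156950}{102287} = \frac{447392}{-207 - -1116} + \frac{156950}{102287} = \frac{447392}{-207 + 1116} + \frac{156950}{102287} = \frac{447392}{909} + \frac{156950}{102287} = \frac{45905053054}{92978883}$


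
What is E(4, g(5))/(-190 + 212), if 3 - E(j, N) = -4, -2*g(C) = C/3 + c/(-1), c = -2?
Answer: 7/22 ≈ 0.31818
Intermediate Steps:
g(C) = -1 - C/6 (g(C) = -(C/3 - 2/(-1))/2 = -(C*(1/3) - 2*(-1))/2 = -(C/3 + 2)/2 = -(2 + C/3)/2 = -1 - C/6)
E(j, N) = 7 (E(j, N) = 3 - 1*(-4) = 3 + 4 = 7)
E(4, g(5))/(-190 + 212) = 7/(-190 + 212) = 7/22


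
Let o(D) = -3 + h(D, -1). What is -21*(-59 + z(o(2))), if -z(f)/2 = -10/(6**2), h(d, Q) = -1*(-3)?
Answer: 3682/3 ≈ 1227.3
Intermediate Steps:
h(d, Q) = 3
o(D) = 0 (o(D) = -3 + 3 = 0)
z(f) = 5/9 (z(f) = -(-20)/(6**2) = -(-20)/36 = -2*(-5/18) = 5/9)
-21*(-59 + z(o(2))) = -21*(-59 + 5/9) = -21*(-526/9) = 3682/3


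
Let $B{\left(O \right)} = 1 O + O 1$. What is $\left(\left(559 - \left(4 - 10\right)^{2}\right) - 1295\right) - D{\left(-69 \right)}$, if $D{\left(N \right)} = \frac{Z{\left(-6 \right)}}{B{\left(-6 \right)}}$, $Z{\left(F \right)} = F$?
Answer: $- \frac{1545}{2} \approx -772.5$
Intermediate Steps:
$B{\left(O \right)} = 2 O$ ($B{\left(O \right)} = O + O = 2 O$)
$D{\left(N \right)} = \frac{1}{2}$ ($D{\left(N \right)} = - \frac{6}{2 \left(-6\right)} = - \frac{6}{-12} = \left(-6\right) \left(- \frac{1}{12}\right) = \frac{1}{2}$)
$\left(\left(559 - \left(4 - 10\right)^{2}\right) - 1295\right) - D{\left(-69 \right)} = \left(\left(559 - \left(4 - 10\right)^{2}\right) - 1295\right) - \frac{1}{2} = \left(\left(559 - \left(-6\right)^{2}\right) - 1295\right) - \frac{1}{2} = \left(\left(559 - 36\right) - 1295\right) - \frac{1}{2} = \left(523 - 1295\right) - \frac{1}{2} = -772 - \frac{1}{2} = - \frac{1545}{2}$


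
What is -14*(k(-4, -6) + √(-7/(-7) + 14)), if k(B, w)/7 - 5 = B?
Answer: -98 - 14*√15 ≈ -152.22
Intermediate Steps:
k(B, w) = 35 + 7*B
-14*(k(-4, -6) + √(-7/(-7) + 14)) = -14*((35 + 7*(-4)) + √(-7/(-7) + 14)) = -14*((35 - 28) + √(-7*(-⅐) + 14)) = -14*(7 + √(1 + 14)) = -14*(7 + √15) = -98 - 14*√15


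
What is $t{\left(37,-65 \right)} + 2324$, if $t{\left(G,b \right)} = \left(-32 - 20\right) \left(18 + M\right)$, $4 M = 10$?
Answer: $1258$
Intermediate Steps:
$M = \frac{5}{2}$ ($M = \frac{1}{4} \cdot 10 = \frac{5}{2} \approx 2.5$)
$t{\left(G,b \right)} = -1066$ ($t{\left(G,b \right)} = \left(-32 - 20\right) \left(18 + \frac{5}{2}\right) = \left(-52\right) \frac{41}{2} = -1066$)
$t{\left(37,-65 \right)} + 2324 = -1066 + 2324 = 1258$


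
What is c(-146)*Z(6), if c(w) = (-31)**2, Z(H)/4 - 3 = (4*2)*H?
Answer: 196044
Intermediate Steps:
Z(H) = 12 + 32*H (Z(H) = 12 + 4*((4*2)*H) = 12 + 4*(8*H) = 12 + 32*H)
c(w) = 961
c(-146)*Z(6) = 961*(12 + 32*6) = 961*(12 + 192) = 961*204 = 196044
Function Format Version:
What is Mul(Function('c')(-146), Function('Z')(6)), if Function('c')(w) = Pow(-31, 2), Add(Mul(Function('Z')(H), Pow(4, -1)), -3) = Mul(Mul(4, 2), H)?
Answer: 196044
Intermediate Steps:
Function('Z')(H) = Add(12, Mul(32, H)) (Function('Z')(H) = Add(12, Mul(4, Mul(Mul(4, 2), H))) = Add(12, Mul(4, Mul(8, H))) = Add(12, Mul(32, H)))
Function('c')(w) = 961
Mul(Function('c')(-146), Function('Z')(6)) = Mul(961, Add(12, Mul(32, 6))) = Mul(961, Add(12, 192)) = Mul(961, 204) = 196044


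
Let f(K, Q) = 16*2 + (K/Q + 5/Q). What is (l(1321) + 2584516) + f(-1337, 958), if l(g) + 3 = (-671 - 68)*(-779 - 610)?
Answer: 1729675998/479 ≈ 3.6110e+6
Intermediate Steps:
f(K, Q) = 32 + 5/Q + K/Q (f(K, Q) = 32 + (5/Q + K/Q) = 32 + 5/Q + K/Q)
l(g) = 1026468 (l(g) = -3 + (-671 - 68)*(-779 - 610) = -3 - 739*(-1389) = -3 + 1026471 = 1026468)
(l(1321) + 2584516) + f(-1337, 958) = (1026468 + 2584516) + (5 - 1337 + 32*958)/958 = 3610984 + (5 - 1337 + 30656)/958 = 3610984 + (1/958)*29324 = 3610984 + 14662/479 = 1729675998/479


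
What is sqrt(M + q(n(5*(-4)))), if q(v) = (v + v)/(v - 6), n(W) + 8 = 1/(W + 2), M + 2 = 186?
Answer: sqrt(11851026)/253 ≈ 13.607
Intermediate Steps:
M = 184 (M = -2 + 186 = 184)
n(W) = -8 + 1/(2 + W) (n(W) = -8 + 1/(W + 2) = -8 + 1/(2 + W))
q(v) = 2*v/(-6 + v) (q(v) = (2*v)/(-6 + v) = 2*v/(-6 + v))
sqrt(M + q(n(5*(-4)))) = sqrt(184 + 2*((-15 - 40*(-4))/(2 + 5*(-4)))/(-6 + (-15 - 40*(-4))/(2 + 5*(-4)))) = sqrt(184 + 2*((-15 - 8*(-20))/(2 - 20))/(-6 + (-15 - 8*(-20))/(2 - 20))) = sqrt(184 + 2*((-15 + 160)/(-18))/(-6 + (-15 + 160)/(-18))) = sqrt(184 + 2*(-1/18*145)/(-6 - 1/18*145)) = sqrt(184 + 2*(-145/18)/(-6 - 145/18)) = sqrt(184 + 2*(-145/18)/(-253/18)) = sqrt(184 + 2*(-145/18)*(-18/253)) = sqrt(184 + 290/253) = sqrt(46842/253) = sqrt(11851026)/253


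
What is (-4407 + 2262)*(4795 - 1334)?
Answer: -7423845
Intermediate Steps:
(-4407 + 2262)*(4795 - 1334) = -2145*3461 = -7423845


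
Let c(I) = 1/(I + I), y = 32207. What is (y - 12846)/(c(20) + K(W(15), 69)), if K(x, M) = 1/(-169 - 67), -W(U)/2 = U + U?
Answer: 45691960/49 ≈ 9.3249e+5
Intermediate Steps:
c(I) = 1/(2*I)
W(U) = -4*U (W(U) = -2*(U + U) = -4*U)
K(x, M) = -1/236 (K(x, M) = 1/(-236) = -1/236)
(y - 12846)/(c(20) + K(W(15), 69)) = (32207 - 12846)/((½)/20 - 1/236) = 19361/((½)*(1/20) - 1/236) = 19361/(1/40 - 1/236) = 19361/(49/2360) = 19361*(2360/49) = 45691960/49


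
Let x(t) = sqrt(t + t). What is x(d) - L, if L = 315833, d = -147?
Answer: -315833 + 7*I*sqrt(6) ≈ -3.1583e+5 + 17.146*I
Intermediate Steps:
x(t) = sqrt(2)*sqrt(t) (x(t) = sqrt(2*t) = sqrt(2)*sqrt(t))
x(d) - L = sqrt(2)*sqrt(-147) - 1*315833 = sqrt(2)*(7*I*sqrt(3)) - 315833 = 7*I*sqrt(6) - 315833 = -315833 + 7*I*sqrt(6)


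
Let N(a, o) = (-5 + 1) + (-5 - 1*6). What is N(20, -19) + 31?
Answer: 16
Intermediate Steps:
N(a, o) = -15 (N(a, o) = -4 + (-5 - 6) = -4 - 11 = -15)
N(20, -19) + 31 = -15 + 31 = 16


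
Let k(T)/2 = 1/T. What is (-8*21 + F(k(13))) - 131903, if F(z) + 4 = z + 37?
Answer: -1716492/13 ≈ -1.3204e+5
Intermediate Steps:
k(T) = 2/T
F(z) = 33 + z (F(z) = -4 + (z + 37) = -4 + (37 + z) = 33 + z)
(-8*21 + F(k(13))) - 131903 = (-8*21 + (33 + 2/13)) - 131903 = (-168 + (33 + 2*(1/13))) - 131903 = (-168 + (33 + 2/13)) - 131903 = (-168 + 431/13) - 131903 = -1753/13 - 131903 = -1716492/13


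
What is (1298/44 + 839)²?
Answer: 3017169/4 ≈ 7.5429e+5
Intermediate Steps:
(1298/44 + 839)² = (1298*(1/44) + 839)² = (59/2 + 839)² = (1737/2)² = 3017169/4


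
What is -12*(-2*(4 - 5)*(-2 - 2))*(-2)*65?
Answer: -12480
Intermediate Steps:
-12*(-2*(4 - 5)*(-2 - 2))*(-2)*65 = -12*(-(-2)*(-4))*(-2)*65 = -12*(-2*4)*(-2)*65 = -(-96)*(-2)*65 = -12*16*65 = -192*65 = -12480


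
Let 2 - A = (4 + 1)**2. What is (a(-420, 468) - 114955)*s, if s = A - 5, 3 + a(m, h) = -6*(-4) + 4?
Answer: 3218040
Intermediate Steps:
a(m, h) = 25 (a(m, h) = -3 + (-6*(-4) + 4) = -3 + (24 + 4) = -3 + 28 = 25)
A = -23 (A = 2 - (4 + 1)**2 = 2 - 1*5**2 = 2 - 1*25 = 2 - 25 = -23)
s = -28 (s = -23 - 5 = -28)
(a(-420, 468) - 114955)*s = (25 - 114955)*(-28) = -114930*(-28) = 3218040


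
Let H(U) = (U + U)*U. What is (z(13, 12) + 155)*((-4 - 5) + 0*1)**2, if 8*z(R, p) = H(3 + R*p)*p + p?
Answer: 12311919/2 ≈ 6.1560e+6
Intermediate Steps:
H(U) = 2*U**2 (H(U) = (2*U)*U = 2*U**2)
z(R, p) = p/8 + p*(3 + R*p)**2/4 (z(R, p) = ((2*(3 + R*p)**2)*p + p)/8 = (2*p*(3 + R*p)**2 + p)/8 = (p + 2*p*(3 + R*p)**2)/8 = p/8 + p*(3 + R*p)**2/4)
(z(13, 12) + 155)*((-4 - 5) + 0*1)**2 = ((1/8)*12*(1 + 2*(3 + 13*12)**2) + 155)*((-4 - 5) + 0*1)**2 = ((1/8)*12*(1 + 2*(3 + 156)**2) + 155)*(-9 + 0)**2 = ((1/8)*12*(1 + 2*159**2) + 155)*(-9)**2 = ((1/8)*12*(1 + 2*25281) + 155)*81 = ((1/8)*12*(1 + 50562) + 155)*81 = ((1/8)*12*50563 + 155)*81 = (151689/2 + 155)*81 = (151999/2)*81 = 12311919/2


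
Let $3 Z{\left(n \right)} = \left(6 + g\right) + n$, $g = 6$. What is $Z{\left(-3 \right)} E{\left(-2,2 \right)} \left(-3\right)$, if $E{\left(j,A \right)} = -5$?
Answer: $45$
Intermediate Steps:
$Z{\left(n \right)} = 4 + \frac{n}{3}$ ($Z{\left(n \right)} = \frac{\left(6 + 6\right) + n}{3} = \frac{12 + n}{3} = 4 + \frac{n}{3}$)
$Z{\left(-3 \right)} E{\left(-2,2 \right)} \left(-3\right) = \left(4 + \frac{1}{3} \left(-3\right)\right) \left(-5\right) \left(-3\right) = \left(4 - 1\right) \left(-5\right) \left(-3\right) = 3 \left(-5\right) \left(-3\right) = \left(-15\right) \left(-3\right) = 45$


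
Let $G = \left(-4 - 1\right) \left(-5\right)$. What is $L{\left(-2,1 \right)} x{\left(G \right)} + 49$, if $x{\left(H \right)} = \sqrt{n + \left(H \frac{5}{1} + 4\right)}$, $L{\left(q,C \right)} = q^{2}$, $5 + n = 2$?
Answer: $49 + 12 \sqrt{14} \approx 93.9$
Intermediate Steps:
$n = -3$ ($n = -5 + 2 = -3$)
$G = 25$ ($G = \left(-5\right) \left(-5\right) = 25$)
$x{\left(H \right)} = \sqrt{1 + 5 H}$ ($x{\left(H \right)} = \sqrt{-3 + \left(H \frac{5}{1} + 4\right)} = \sqrt{-3 + \left(H 5 \cdot 1 + 4\right)} = \sqrt{-3 + \left(H 5 + 4\right)} = \sqrt{-3 + \left(5 H + 4\right)} = \sqrt{-3 + \left(4 + 5 H\right)} = \sqrt{1 + 5 H}$)
$L{\left(-2,1 \right)} x{\left(G \right)} + 49 = \left(-2\right)^{2} \sqrt{1 + 5 \cdot 25} + 49 = 4 \sqrt{1 + 125} + 49 = 4 \sqrt{126} + 49 = 4 \cdot 3 \sqrt{14} + 49 = 12 \sqrt{14} + 49 = 49 + 12 \sqrt{14}$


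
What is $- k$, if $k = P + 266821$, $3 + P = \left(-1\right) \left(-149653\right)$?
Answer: $-416471$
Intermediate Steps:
$P = 149650$ ($P = -3 - -149653 = -3 + 149653 = 149650$)
$k = 416471$ ($k = 149650 + 266821 = 416471$)
$- k = \left(-1\right) 416471 = -416471$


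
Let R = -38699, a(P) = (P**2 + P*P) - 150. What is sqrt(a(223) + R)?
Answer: sqrt(60609) ≈ 246.19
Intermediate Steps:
a(P) = -150 + 2*P**2 (a(P) = (P**2 + P**2) - 150 = 2*P**2 - 150 = -150 + 2*P**2)
sqrt(a(223) + R) = sqrt((-150 + 2*223**2) - 38699) = sqrt((-150 + 2*49729) - 38699) = sqrt((-150 + 99458) - 38699) = sqrt(99308 - 38699) = sqrt(60609)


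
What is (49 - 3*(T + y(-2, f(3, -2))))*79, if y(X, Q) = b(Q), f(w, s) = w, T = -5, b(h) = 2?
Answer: 4582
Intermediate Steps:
y(X, Q) = 2
(49 - 3*(T + y(-2, f(3, -2))))*79 = (49 - 3*(-5 + 2))*79 = (49 - 3*(-3))*79 = (49 + 9)*79 = 58*79 = 4582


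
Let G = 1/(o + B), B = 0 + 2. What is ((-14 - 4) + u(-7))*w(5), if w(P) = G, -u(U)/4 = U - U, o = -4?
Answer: 9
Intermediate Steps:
B = 2
u(U) = 0 (u(U) = -4*(U - U) = -4*0 = 0)
G = -1/2 (G = 1/(-4 + 2) = 1/(-2) = -1/2 ≈ -0.50000)
w(P) = -1/2
((-14 - 4) + u(-7))*w(5) = ((-14 - 4) + 0)*(-1/2) = (-18 + 0)*(-1/2) = -18*(-1/2) = 9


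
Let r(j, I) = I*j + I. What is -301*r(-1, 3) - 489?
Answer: -489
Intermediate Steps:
r(j, I) = I + I*j
-301*r(-1, 3) - 489 = -903*(1 - 1) - 489 = -903*0 - 489 = -301*0 - 489 = 0 - 489 = -489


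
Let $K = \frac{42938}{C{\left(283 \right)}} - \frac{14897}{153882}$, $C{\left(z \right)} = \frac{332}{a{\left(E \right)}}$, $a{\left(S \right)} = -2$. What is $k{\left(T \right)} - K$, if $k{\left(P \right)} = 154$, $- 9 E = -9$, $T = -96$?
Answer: $\frac{63516251}{153882} \approx 412.76$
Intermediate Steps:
$E = 1$ ($E = \left(- \frac{1}{9}\right) \left(-9\right) = 1$)
$C{\left(z \right)} = -166$ ($C{\left(z \right)} = \frac{332}{-2} = 332 \left(- \frac{1}{2}\right) = -166$)
$K = - \frac{39818423}{153882}$ ($K = \frac{42938}{-166} - \frac{14897}{153882} = 42938 \left(- \frac{1}{166}\right) - \frac{14897}{153882} = - \frac{21469}{83} - \frac{14897}{153882} = - \frac{39818423}{153882} \approx -258.76$)
$k{\left(T \right)} - K = 154 - - \frac{39818423}{153882} = 154 + \frac{39818423}{153882} = \frac{63516251}{153882}$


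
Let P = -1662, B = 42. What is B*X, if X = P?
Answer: -69804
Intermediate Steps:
X = -1662
B*X = 42*(-1662) = -69804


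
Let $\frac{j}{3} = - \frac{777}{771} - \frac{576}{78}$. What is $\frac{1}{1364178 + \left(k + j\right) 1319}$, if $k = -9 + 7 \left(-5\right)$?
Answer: $\frac{3341}{4252870099} \approx 7.8559 \cdot 10^{-7}$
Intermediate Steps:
$k = -44$ ($k = -9 - 35 = -44$)
$j = - \frac{84117}{3341}$ ($j = 3 \left(- \frac{777}{771} - \frac{576}{78}\right) = 3 \left(\left(-777\right) \frac{1}{771} - \frac{96}{13}\right) = 3 \left(- \frac{259}{257} - \frac{96}{13}\right) = 3 \left(- \frac{28039}{3341}\right) = - \frac{84117}{3341} \approx -25.177$)
$\frac{1}{1364178 + \left(k + j\right) 1319} = \frac{1}{1364178 + \left(-44 - \frac{84117}{3341}\right) 1319} = \frac{1}{1364178 - \frac{304848599}{3341}} = \frac{1}{\frac{4252870099}{3341}} = \frac{3341}{4252870099}$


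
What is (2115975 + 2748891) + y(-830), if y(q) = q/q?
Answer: 4864867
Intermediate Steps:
y(q) = 1
(2115975 + 2748891) + y(-830) = (2115975 + 2748891) + 1 = 4864866 + 1 = 4864867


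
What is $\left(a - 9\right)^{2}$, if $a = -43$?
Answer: $2704$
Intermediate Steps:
$\left(a - 9\right)^{2} = \left(-43 - 9\right)^{2} = \left(-52\right)^{2} = 2704$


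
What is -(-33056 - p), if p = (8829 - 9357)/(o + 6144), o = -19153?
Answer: 430026032/13009 ≈ 33056.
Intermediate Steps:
p = 528/13009 (p = (8829 - 9357)/(-19153 + 6144) = -528/(-13009) = -528*(-1/13009) = 528/13009 ≈ 0.040587)
-(-33056 - p) = -(-33056 - 1*528/13009) = -(-33056 - 528/13009) = -1*(-430026032/13009) = 430026032/13009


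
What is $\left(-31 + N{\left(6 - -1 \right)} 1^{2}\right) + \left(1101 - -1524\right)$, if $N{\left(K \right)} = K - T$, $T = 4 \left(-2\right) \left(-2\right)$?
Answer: $2585$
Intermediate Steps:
$T = 16$ ($T = \left(-8\right) \left(-2\right) = 16$)
$N{\left(K \right)} = -16 + K$ ($N{\left(K \right)} = K - 16 = -16 + K$)
$\left(-31 + N{\left(6 - -1 \right)} 1^{2}\right) + \left(1101 - -1524\right) = \left(-31 + \left(-16 + \left(6 - -1\right)\right) 1^{2}\right) + \left(1101 - -1524\right) = \left(-31 + \left(-16 + \left(6 + 1\right)\right) 1\right) + \left(1101 + 1524\right) = \left(-31 + \left(-16 + 7\right) 1\right) + 2625 = \left(-31 - 9\right) + 2625 = -40 + 2625 = 2585$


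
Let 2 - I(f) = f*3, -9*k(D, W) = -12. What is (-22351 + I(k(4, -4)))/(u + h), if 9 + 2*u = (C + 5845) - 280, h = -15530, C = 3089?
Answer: 44706/22415 ≈ 1.9945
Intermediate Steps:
k(D, W) = 4/3 (k(D, W) = -1/9*(-12) = 4/3)
I(f) = 2 - 3*f (I(f) = 2 - f*3 = 2 - 3*f)
u = 8645/2 (u = -9/2 + ((3089 + 5845) - 280)/2 = -9/2 + (8934 - 280)/2 = -9/2 + (1/2)*8654 = -9/2 + 4327 = 8645/2 ≈ 4322.5)
(-22351 + I(k(4, -4)))/(u + h) = (-22351 + (2 - 3*4/3))/(8645/2 - 15530) = (-22351 + (2 - 4))/(-22415/2) = (-22351 - 2)*(-2/22415) = -22353*(-2/22415) = 44706/22415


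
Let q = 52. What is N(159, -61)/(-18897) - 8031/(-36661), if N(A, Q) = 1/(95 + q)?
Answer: 22308948968/101839088799 ≈ 0.21906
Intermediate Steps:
N(A, Q) = 1/147 (N(A, Q) = 1/(95 + 52) = 1/147)
N(159, -61)/(-18897) - 8031/(-36661) = (1/147)/(-18897) - 8031/(-36661) = (1/147)*(-1/18897) - 8031*(-1/36661) = -1/2777859 + 8031/36661 = 22308948968/101839088799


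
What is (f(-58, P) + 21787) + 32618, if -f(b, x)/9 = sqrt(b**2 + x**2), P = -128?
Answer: 54405 - 18*sqrt(4937) ≈ 53140.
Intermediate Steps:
f(b, x) = -9*sqrt(b**2 + x**2)
(f(-58, P) + 21787) + 32618 = (-9*sqrt((-58)**2 + (-128)**2) + 21787) + 32618 = (-9*sqrt(3364 + 16384) + 21787) + 32618 = (-18*sqrt(4937) + 21787) + 32618 = (21787 - 18*sqrt(4937)) + 32618 = 54405 - 18*sqrt(4937)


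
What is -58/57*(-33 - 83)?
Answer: 6728/57 ≈ 118.04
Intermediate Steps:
-58/57*(-33 - 83) = -58*(1/57)*(-116) = -58*(-116)/57 = -1*(-6728/57) = 6728/57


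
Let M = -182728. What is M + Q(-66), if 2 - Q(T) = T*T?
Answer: -187082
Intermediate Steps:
Q(T) = 2 - T² (Q(T) = 2 - T*T = 2 - T²)
M + Q(-66) = -182728 + (2 - 1*(-66)²) = -182728 + (2 - 1*4356) = -182728 + (2 - 4356) = -182728 - 4354 = -187082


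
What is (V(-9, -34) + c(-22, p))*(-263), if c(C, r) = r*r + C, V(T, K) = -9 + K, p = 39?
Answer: -382928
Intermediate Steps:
c(C, r) = C + r² (c(C, r) = r² + C = C + r²)
(V(-9, -34) + c(-22, p))*(-263) = ((-9 - 34) + (-22 + 39²))*(-263) = (-43 + (-22 + 1521))*(-263) = (-43 + 1499)*(-263) = 1456*(-263) = -382928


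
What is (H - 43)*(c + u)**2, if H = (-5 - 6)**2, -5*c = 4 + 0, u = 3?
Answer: 9438/25 ≈ 377.52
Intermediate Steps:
c = -4/5 (c = -(4 + 0)/5 = -1/5*4 = -4/5 ≈ -0.80000)
H = 121 (H = (-11)**2 = 121)
(H - 43)*(c + u)**2 = (121 - 43)*(-4/5 + 3)**2 = 78*(11/5)**2 = 78*(121/25) = 9438/25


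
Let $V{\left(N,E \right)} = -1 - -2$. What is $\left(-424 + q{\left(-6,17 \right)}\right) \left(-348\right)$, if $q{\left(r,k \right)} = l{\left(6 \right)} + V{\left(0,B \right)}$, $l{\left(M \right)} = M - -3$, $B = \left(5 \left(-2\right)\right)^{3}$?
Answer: $144072$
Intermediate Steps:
$B = -1000$ ($B = \left(-10\right)^{3} = -1000$)
$V{\left(N,E \right)} = 1$ ($V{\left(N,E \right)} = -1 + 2 = 1$)
$l{\left(M \right)} = 3 + M$ ($l{\left(M \right)} = M + 3 = 3 + M$)
$q{\left(r,k \right)} = 10$ ($q{\left(r,k \right)} = \left(3 + 6\right) + 1 = 9 + 1 = 10$)
$\left(-424 + q{\left(-6,17 \right)}\right) \left(-348\right) = \left(-424 + 10\right) \left(-348\right) = \left(-414\right) \left(-348\right) = 144072$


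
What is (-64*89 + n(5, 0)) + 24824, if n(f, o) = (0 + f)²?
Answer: 19153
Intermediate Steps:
n(f, o) = f²
(-64*89 + n(5, 0)) + 24824 = (-64*89 + 5²) + 24824 = (-5696 + 25) + 24824 = -5671 + 24824 = 19153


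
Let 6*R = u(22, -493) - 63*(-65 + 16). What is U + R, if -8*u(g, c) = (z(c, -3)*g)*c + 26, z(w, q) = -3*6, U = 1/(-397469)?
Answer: -33895758875/9539256 ≈ -3553.3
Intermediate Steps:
U = -1/397469 ≈ -2.5159e-6
z(w, q) = -18
u(g, c) = -13/4 + 9*c*g/4 (u(g, c) = -((-18*g)*c + 26)/8 = -(-18*c*g + 26)/8 = -(26 - 18*c*g)/8 = -13/4 + 9*c*g/4)
R = -85279/24 (R = ((-13/4 + (9/4)*(-493)*22) - 63*(-65 + 16))/6 = ((-13/4 - 48807/2) - 63*(-49))/6 = (-97627/4 + 3087)/6 = (⅙)*(-85279/4) = -85279/24 ≈ -3553.3)
U + R = -1/397469 - 85279/24 = -33895758875/9539256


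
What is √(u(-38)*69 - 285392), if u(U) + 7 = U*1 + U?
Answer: I*√291119 ≈ 539.55*I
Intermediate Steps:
u(U) = -7 + 2*U (u(U) = -7 + (U*1 + U) = -7 + (U + U) = -7 + 2*U)
√(u(-38)*69 - 285392) = √((-7 + 2*(-38))*69 - 285392) = √((-7 - 76)*69 - 285392) = √(-83*69 - 285392) = √(-5727 - 285392) = √(-291119) = I*√291119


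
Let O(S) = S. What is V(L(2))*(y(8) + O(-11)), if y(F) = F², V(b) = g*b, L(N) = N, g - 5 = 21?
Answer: 2756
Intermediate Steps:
g = 26 (g = 5 + 21 = 26)
V(b) = 26*b
V(L(2))*(y(8) + O(-11)) = (26*2)*(8² - 11) = 52*(64 - 11) = 52*53 = 2756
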